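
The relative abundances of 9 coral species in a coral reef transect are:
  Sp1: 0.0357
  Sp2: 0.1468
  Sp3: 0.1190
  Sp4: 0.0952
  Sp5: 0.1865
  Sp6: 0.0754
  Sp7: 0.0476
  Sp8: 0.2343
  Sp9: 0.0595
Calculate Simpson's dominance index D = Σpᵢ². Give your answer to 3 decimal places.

D = 0.0357² + 0.1468² + 0.119² + 0.0952² + 0.1865² + 0.0754² + 0.0476² + 0.2343² + 0.0595² = 0.00127 + 0.02155 + 0.01416 + 0.00906 + 0.03478 + 0.00569 + 0.00227 + 0.05490 + 0.00354 = 0.14722 (working shown to 5 dp, full precision carried).
To 3 decimal places, D = 0.147.

0.147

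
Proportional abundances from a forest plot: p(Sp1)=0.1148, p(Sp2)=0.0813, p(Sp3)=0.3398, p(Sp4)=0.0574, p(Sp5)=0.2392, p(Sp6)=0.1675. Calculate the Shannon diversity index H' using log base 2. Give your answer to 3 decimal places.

2.344

Each pᵢ log₂ pᵢ term (working shown to 5 dp, full precision carried): 0.1148×(-3.12281)=-0.35850, 0.0813×(-3.62060)=-0.29435, 0.3398×(-1.55724)=-0.52915, 0.0574×(-4.12281)=-0.23665, 0.2392×(-2.06371)=-0.49364, 0.1675×(-2.57777)=-0.43178.
Sum = -2.34407, so H' = 2.344.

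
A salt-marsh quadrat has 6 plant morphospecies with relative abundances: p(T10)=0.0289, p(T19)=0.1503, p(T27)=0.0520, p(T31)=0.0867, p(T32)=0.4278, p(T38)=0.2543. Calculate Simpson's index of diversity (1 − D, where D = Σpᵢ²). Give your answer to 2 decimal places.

0.72

D = 0.0289² + 0.1503² + 0.052² + 0.0867² + 0.4278² + 0.2543² = 0.0008 + 0.0226 + 0.0027 + 0.0075 + 0.1830 + 0.0647 = 0.2813 (working shown to 4 dp, full precision carried).
So 1 − D = 0.7187, i.e. 0.72 to 2 decimal places.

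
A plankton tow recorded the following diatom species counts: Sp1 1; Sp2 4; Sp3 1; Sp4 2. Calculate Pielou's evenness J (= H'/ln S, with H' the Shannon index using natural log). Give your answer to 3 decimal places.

0.875

Total N = 1+4+1+2 = 8, so the proportions are 0.125, 0.5, 0.125, 0.25 (working shown to 5 dp, full precision carried).
H' = −Σ pᵢ ln pᵢ = −((-0.25993) + (-0.34657) + (-0.25993) + (-0.34657)) = 1.21301.
With S = 4 species, ln S = 1.38629, so J = 1.21301/1.38629 = 0.87500, i.e. 0.875 to 3 decimal places.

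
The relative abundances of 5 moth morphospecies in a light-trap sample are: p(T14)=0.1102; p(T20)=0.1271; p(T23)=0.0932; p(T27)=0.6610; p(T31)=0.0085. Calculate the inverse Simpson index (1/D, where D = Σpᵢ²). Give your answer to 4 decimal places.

2.1098

D = 0.1102² + 0.1271² + 0.0932² + 0.661² + 0.0085² = 0.0121440 + 0.0161544 + 0.0086862 + 0.4369210 + 0.0000723 = 0.4739779 (working shown to 7 dp, full precision carried).
So 1/D = 2.109803, i.e. 2.1098 to 4 decimal places.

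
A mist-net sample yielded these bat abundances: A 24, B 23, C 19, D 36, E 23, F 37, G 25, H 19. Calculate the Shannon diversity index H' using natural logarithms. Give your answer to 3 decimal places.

2.049

Total N = 24+23+19+36+23+37+25+19 = 206, so the proportions are 0.1165, 0.11165, 0.09223, 0.17476, 0.11165, 0.17961, 0.12136, 0.09223 (working shown to 5 dp, full precision carried).
Each pᵢ ln pᵢ term: 0.1165×(-2.14982)=-0.25046, 0.11165×(-2.19238)=-0.24478, 0.09223×(-2.38344)=-0.21983, 0.17476×(-1.74436)=-0.30484, 0.11165×(-2.19238)=-0.24478, 0.17961×(-1.71696)=-0.30839, 0.12136×(-2.10900)=-0.25595, 0.09223×(-2.38344)=-0.21983.
Sum = -2.04886, so H' = 2.049.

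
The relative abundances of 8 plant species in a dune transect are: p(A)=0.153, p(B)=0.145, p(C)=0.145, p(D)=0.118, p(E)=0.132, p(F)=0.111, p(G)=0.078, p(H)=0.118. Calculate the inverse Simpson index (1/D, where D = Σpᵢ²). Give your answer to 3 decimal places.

7.744

D = 0.153² + 0.145² + 0.145² + 0.118² + 0.132² + 0.111² + 0.078² + 0.118² = 0.0234090 + 0.0210250 + 0.0210250 + 0.0139240 + 0.0174240 + 0.0123210 + 0.0060840 + 0.0139240 = 0.1291360 (working shown to 7 dp, full precision carried).
So 1/D = 7.74377, i.e. 7.744 to 3 decimal places.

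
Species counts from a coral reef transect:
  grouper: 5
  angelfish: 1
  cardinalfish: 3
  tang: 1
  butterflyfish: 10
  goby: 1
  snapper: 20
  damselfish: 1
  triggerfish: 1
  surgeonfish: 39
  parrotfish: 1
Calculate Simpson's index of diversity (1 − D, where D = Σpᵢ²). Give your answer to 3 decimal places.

Total N = 5+1+3+1+10+1+20+1+1+39+1 = 83, so the proportions are 0.06024, 0.01205, 0.03614, 0.01205, 0.12048, 0.01205, 0.24096, 0.01205, 0.01205, 0.46988, 0.01205 (working shown to 5 dp, full precision carried).
D = 0.06024² + 0.01205² + 0.03614² + 0.01205² + 0.12048² + 0.01205² + 0.24096² + 0.01205² + 0.01205² + 0.46988² + 0.01205² = 0.00363 + 0.00015 + 0.00131 + 0.00015 + 0.01452 + 0.00015 + 0.05806 + 0.00015 + 0.00015 + 0.22079 + 0.00015 = 0.29917.
So 1 − D = 0.70083, i.e. 0.701 to 3 decimal places.

0.701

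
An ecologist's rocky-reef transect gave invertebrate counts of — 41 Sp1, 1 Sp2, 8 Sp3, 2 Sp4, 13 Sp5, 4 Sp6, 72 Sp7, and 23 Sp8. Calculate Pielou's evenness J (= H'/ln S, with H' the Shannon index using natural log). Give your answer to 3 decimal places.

Total N = 41+1+8+2+13+4+72+23 = 164, so the proportions are 0.25, 0.0061, 0.04878, 0.0122, 0.07927, 0.02439, 0.43902, 0.14024 (working shown to 5 dp, full precision carried).
H' = −Σ pᵢ ln pᵢ = −((-0.34657) + (-0.03110) + (-0.14734) + (-0.05374) + (-0.20094) + (-0.09057) + (-0.36141) + (-0.27549)) = 1.50716.
With S = 8 species, ln S = 2.07944, so J = 1.50716/2.07944 = 0.72479, i.e. 0.725 to 3 decimal places.

0.725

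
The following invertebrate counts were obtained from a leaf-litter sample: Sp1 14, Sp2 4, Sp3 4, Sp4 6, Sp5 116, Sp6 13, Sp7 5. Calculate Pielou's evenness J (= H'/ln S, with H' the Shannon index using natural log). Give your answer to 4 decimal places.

Total N = 14+4+4+6+116+13+5 = 162, so the proportions are 0.08642, 0.024691, 0.024691, 0.037037, 0.716049, 0.080247, 0.030864 (working shown to 6 dp, full precision carried).
H' = −Σ pᵢ ln pᵢ = −((-0.211602) + (-0.091390) + (-0.091390) + (-0.122068) + (-0.239165) + (-0.202435) + (-0.107351)) = 1.065401.
With S = 7 species, ln S = 1.945910, so J = 1.065401/1.945910 = 0.547508, i.e. 0.5475 to 4 decimal places.

0.5475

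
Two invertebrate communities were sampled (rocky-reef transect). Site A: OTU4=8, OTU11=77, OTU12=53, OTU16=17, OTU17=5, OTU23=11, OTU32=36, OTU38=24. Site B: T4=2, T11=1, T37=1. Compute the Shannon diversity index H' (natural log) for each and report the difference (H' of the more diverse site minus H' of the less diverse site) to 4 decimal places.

0.7256

Site A: N=231, proportions 0.034632, 0.333333, 0.229437, 0.073593, 0.021645, 0.047619, 0.155844, 0.103896, giving H' = 1.765350 (working shown to 6 dp, full precision carried).
Site B: N=4, proportions 0.5, 0.25, 0.25, giving H' = 1.039721.
Difference = |1.765350 − 1.039721| = 0.725629, i.e. 0.7256 to 4 decimal places.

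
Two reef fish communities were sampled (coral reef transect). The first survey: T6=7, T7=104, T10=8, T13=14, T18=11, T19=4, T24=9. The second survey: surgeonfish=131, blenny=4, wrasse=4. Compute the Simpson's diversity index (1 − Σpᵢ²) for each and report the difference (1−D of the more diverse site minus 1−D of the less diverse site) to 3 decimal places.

0.430

The first survey: N=157, proportions 0.04459, 0.66242, 0.05096, 0.08917, 0.07006, 0.02548, 0.05732, giving 1−D = 0.53982 (working shown to 5 dp, full precision carried).
The second survey: N=139, proportions 0.94245, 0.02878, 0.02878, giving 1−D = 0.11014.
Difference = |0.53982 − 0.11014| = 0.42968, i.e. 0.430 to 3 decimal places.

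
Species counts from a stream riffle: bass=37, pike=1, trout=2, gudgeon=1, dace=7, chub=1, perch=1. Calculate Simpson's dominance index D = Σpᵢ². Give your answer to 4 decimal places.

0.5704

Total N = 37+1+2+1+7+1+1 = 50, so the proportions are 0.74, 0.02, 0.04, 0.02, 0.14, 0.02, 0.02 (working shown to 6 dp, full precision carried).
D = 0.74² + 0.02² + 0.04² + 0.02² + 0.14² + 0.02² + 0.02² = 0.547600 + 0.000400 + 0.001600 + 0.000400 + 0.019600 + 0.000400 + 0.000400 = 0.570400.
To 4 decimal places, D = 0.5704.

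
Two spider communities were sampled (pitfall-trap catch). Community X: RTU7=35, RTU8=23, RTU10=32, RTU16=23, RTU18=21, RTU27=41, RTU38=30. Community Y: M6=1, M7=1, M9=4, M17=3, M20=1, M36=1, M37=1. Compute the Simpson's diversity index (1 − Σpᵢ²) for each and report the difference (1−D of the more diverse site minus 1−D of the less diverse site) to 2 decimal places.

0.06

Community X: N=205, proportions 0.1707, 0.1122, 0.1561, 0.1122, 0.1024, 0.2, 0.1463, giving 1−D = 0.8494 (working shown to 4 dp, full precision carried).
Community Y: N=12, proportions 0.0833, 0.0833, 0.3333, 0.25, 0.0833, 0.0833, 0.0833, giving 1−D = 0.7917.
Difference = |0.8494 − 0.7917| = 0.0577, i.e. 0.06 to 2 decimal places.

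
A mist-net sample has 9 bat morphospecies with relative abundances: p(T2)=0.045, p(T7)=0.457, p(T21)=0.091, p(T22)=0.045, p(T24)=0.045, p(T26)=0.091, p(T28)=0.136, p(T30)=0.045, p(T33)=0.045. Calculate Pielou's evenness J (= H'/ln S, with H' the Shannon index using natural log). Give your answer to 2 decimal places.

0.80

H' = −Σ pᵢ ln pᵢ = −((-0.1395) + (-0.3579) + (-0.2181) + (-0.1395) + (-0.1395) + (-0.2181) + (-0.2713) + (-0.1395) + (-0.1395)) = 1.7632 (working shown to 4 dp, full precision carried).
With S = 9 species, ln S = 2.1972, so J = 1.7632/2.1972 = 0.8025, i.e. 0.80 to 2 decimal places.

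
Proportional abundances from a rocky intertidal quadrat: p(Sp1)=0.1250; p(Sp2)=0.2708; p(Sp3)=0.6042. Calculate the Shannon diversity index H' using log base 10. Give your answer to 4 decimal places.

Each pᵢ log₁₀ pᵢ term (working shown to 6 dp, full precision carried): 0.125×(-0.903090)=-0.112886, 0.2708×(-0.567351)=-0.153639, 0.6042×(-0.218819)=-0.132211.
Sum = -0.398736, so H' = 0.3987.

0.3987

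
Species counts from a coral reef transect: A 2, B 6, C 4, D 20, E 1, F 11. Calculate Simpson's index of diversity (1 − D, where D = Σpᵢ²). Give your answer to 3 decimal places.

Total N = 2+6+4+20+1+11 = 44, so the proportions are 0.04545, 0.13636, 0.09091, 0.45455, 0.02273, 0.25 (working shown to 5 dp, full precision carried).
D = 0.04545² + 0.13636² + 0.09091² + 0.45455² + 0.02273² + 0.25² = 0.00207 + 0.01860 + 0.00826 + 0.20661 + 0.00052 + 0.06250 = 0.29855.
So 1 − D = 0.70145, i.e. 0.701 to 3 decimal places.

0.701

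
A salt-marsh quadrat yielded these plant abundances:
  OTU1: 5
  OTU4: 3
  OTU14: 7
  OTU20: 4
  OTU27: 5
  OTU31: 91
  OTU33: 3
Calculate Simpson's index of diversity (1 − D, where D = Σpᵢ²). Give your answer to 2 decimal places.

0.40

Total N = 5+3+7+4+5+91+3 = 118, so the proportions are 0.0424, 0.0254, 0.0593, 0.0339, 0.0424, 0.7712, 0.0254 (working shown to 4 dp, full precision carried).
D = 0.0424² + 0.0254² + 0.0593² + 0.0339² + 0.0424² + 0.7712² + 0.0254² = 0.0018 + 0.0006 + 0.0035 + 0.0011 + 0.0018 + 0.5947 + 0.0006 = 0.6043.
So 1 − D = 0.3957, i.e. 0.40 to 2 decimal places.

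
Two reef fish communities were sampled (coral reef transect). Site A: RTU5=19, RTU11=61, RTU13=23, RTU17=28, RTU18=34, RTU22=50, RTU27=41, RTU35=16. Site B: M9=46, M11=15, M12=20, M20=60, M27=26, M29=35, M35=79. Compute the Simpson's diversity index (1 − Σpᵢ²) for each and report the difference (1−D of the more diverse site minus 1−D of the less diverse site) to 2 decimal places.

Site A: N=272, proportions 0.0699, 0.2243, 0.0846, 0.1029, 0.125, 0.1838, 0.1507, 0.0588, giving 1−D = 0.8515 (working shown to 4 dp, full precision carried).
Site B: N=281, proportions 0.1637, 0.0534, 0.0712, 0.2135, 0.0925, 0.1246, 0.2811, giving 1−D = 0.8166.
Difference = |0.8515 − 0.8166| = 0.0349, i.e. 0.03 to 2 decimal places.

0.03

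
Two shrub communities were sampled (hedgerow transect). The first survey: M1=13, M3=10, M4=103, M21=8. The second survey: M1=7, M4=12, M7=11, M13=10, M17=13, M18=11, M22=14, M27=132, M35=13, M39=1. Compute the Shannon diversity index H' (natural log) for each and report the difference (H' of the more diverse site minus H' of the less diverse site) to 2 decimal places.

The first survey: N=134, proportions 0.097, 0.0746, 0.7687, 0.0597, giving H' = 0.7905 (working shown to 4 dp, full precision carried).
The second survey: N=224, proportions 0.0312, 0.0536, 0.0491, 0.0446, 0.058, 0.0491, 0.0625, 0.5893, 0.058, 0.0045, giving H' = 1.5394.
Difference = |0.7905 − 1.5394| = 0.7489, i.e. 0.75 to 2 decimal places.

0.75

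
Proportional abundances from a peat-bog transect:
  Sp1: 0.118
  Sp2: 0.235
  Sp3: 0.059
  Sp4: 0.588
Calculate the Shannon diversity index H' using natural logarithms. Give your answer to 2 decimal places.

1.07

Each pᵢ ln pᵢ term (working shown to 4 dp, full precision carried): 0.118×(-2.1371)=-0.2522, 0.235×(-1.4482)=-0.3403, 0.059×(-2.8302)=-0.1670, 0.588×(-0.5310)=-0.3122.
Sum = -1.0717, so H' = 1.07.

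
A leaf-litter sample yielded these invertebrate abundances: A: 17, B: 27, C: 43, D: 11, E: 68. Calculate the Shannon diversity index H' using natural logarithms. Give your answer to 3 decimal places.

1.424

Total N = 17+27+43+11+68 = 166, so the proportions are 0.10241, 0.16265, 0.25904, 0.06627, 0.40964 (working shown to 5 dp, full precision carried).
Each pᵢ ln pᵢ term: 0.10241×(-2.27877)=-0.23337, 0.16265×(-1.81615)=-0.29540, 0.25904×(-1.35079)=-0.34990, 0.06627×(-2.71409)=-0.17985, 0.40964×(-0.89248)=-0.36559.
Sum = -1.42411, so H' = 1.424.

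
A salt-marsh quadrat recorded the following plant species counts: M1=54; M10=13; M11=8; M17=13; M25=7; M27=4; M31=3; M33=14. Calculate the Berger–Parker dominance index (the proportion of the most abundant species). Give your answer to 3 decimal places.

0.466

Total N = 54+13+8+13+7+4+3+14 = 116, so the proportions are 0.46552, 0.11207, 0.06897, 0.11207, 0.06034, 0.03448, 0.02586, 0.12069 (working shown to 5 dp, full precision carried).
The largest proportion is 0.46552, i.e. d = 0.466 to 3 decimal places.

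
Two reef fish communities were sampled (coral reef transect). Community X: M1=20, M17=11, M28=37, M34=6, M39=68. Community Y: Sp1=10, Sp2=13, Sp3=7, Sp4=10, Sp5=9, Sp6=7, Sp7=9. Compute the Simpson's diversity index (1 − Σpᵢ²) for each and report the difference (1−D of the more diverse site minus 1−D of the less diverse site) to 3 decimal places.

Community X: N=142, proportions 0.14085, 0.07746, 0.26056, 0.04225, 0.47887, giving 1−D = 0.67516 (working shown to 5 dp, full precision carried).
Community Y: N=65, proportions 0.15385, 0.2, 0.10769, 0.15385, 0.13846, 0.10769, 0.13846, giving 1−D = 0.85112.
Difference = |0.67516 − 0.85112| = 0.17596, i.e. 0.176 to 3 decimal places.

0.176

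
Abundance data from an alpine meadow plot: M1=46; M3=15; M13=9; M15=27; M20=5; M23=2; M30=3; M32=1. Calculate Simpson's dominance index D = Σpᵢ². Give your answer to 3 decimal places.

Total N = 46+15+9+27+5+2+3+1 = 108, so the proportions are 0.42593, 0.13889, 0.08333, 0.25, 0.0463, 0.01852, 0.02778, 0.00926 (working shown to 5 dp, full precision carried).
D = 0.42593² + 0.13889² + 0.08333² + 0.25² + 0.0463² + 0.01852² + 0.02778² + 0.00926² = 0.18141 + 0.01929 + 0.00694 + 0.06250 + 0.00214 + 0.00034 + 0.00077 + 0.00009 = 0.27349.
To 3 decimal places, D = 0.273.

0.273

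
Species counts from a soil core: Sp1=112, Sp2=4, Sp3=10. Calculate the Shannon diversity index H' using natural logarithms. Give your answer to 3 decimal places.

Total N = 112+4+10 = 126, so the proportions are 0.88889, 0.03175, 0.07937 (working shown to 5 dp, full precision carried).
Each pᵢ ln pᵢ term: 0.88889×(-0.11778)=-0.10470, 0.03175×(-3.44999)=-0.10952, 0.07937×(-2.53370)=-0.20109.
Sum = -0.41531, so H' = 0.415.

0.415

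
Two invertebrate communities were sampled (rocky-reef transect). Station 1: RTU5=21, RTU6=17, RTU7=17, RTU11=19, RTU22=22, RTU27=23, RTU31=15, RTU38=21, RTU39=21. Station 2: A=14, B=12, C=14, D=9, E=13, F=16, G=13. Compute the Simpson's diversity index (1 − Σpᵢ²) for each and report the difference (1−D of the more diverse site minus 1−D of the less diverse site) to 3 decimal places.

Station 1: N=176, proportions 0.11932, 0.09659, 0.09659, 0.10795, 0.125, 0.13068, 0.08523, 0.11932, 0.11932, giving 1−D = 0.88701 (working shown to 5 dp, full precision carried).
Station 2: N=91, proportions 0.15385, 0.13187, 0.15385, 0.0989, 0.14286, 0.17582, 0.14286, giving 1−D = 0.85376.
Difference = |0.88701 − 0.85376| = 0.03325, i.e. 0.033 to 3 decimal places.

0.033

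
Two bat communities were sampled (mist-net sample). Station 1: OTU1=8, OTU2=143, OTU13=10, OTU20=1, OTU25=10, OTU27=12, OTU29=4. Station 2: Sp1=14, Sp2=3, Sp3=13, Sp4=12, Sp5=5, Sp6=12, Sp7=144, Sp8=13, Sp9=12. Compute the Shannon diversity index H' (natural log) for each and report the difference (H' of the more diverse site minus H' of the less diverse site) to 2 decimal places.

Station 1: N=188, proportions 0.0426, 0.7606, 0.0532, 0.0053, 0.0532, 0.0638, 0.0213, giving H' = 0.9400 (working shown to 4 dp, full precision carried).
Station 2: N=228, proportions 0.0614, 0.0132, 0.057, 0.0526, 0.0219, 0.0526, 0.6316, 0.057, 0.0526, giving H' = 1.3939.
Difference = |0.9400 − 1.3939| = 0.4539, i.e. 0.45 to 2 decimal places.

0.45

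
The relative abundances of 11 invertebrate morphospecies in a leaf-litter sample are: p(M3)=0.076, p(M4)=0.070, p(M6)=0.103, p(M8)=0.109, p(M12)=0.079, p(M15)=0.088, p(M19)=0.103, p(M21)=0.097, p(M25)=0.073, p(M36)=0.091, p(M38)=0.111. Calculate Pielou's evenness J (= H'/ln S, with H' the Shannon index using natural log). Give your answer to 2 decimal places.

H' = −Σ pᵢ ln pᵢ = −((-0.1959) + (-0.1861) + (-0.2341) + (-0.2416) + (-0.2005) + (-0.2139) + (-0.2341) + (-0.2263) + (-0.1911) + (-0.2181) + (-0.2440)) = 2.3857 (working shown to 4 dp, full precision carried).
With S = 11 species, ln S = 2.3979, so J = 2.3857/2.3979 = 0.9949, i.e. 0.99 to 2 decimal places.

0.99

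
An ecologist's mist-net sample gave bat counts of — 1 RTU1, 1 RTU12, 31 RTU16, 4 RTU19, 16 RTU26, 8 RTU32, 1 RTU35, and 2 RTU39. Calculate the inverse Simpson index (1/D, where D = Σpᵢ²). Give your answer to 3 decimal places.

Total N = 1+1+31+4+16+8+1+2 = 64, so the proportions are 0.015625, 0.015625, 0.484375, 0.0625, 0.25, 0.125, 0.015625, 0.03125 (working shown to 6 dp, full precision carried).
D = 0.015625² + 0.015625² + 0.484375² + 0.0625² + 0.25² + 0.125² + 0.015625² + 0.03125² = 0.000244 + 0.000244 + 0.234619 + 0.003906 + 0.062500 + 0.015625 + 0.000244 + 0.000977 = 0.318359.
So 1/D = 3.14110, i.e. 3.141 to 3 decimal places.

3.141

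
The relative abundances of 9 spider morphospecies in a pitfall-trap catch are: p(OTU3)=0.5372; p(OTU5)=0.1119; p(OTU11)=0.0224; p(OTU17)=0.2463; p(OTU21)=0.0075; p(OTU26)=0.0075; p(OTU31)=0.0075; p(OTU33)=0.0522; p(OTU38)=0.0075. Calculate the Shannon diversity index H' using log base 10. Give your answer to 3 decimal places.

Each pᵢ log₁₀ pᵢ term (working shown to 5 dp, full precision carried): 0.5372×(-0.26986)=-0.14497, 0.1119×(-0.95117)=-0.10644, 0.0224×(-1.64975)=-0.03695, 0.2463×(-0.60854)=-0.14988, 0.0075×(-2.12494)=-0.01594, 0.0075×(-2.12494)=-0.01594, 0.0075×(-2.12494)=-0.01594, 0.0522×(-1.28233)=-0.06694, 0.0075×(-2.12494)=-0.01594.
Sum = -0.56893, so H' = 0.569.

0.569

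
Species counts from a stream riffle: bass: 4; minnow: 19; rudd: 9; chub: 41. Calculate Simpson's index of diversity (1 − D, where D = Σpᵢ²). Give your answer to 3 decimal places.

0.599

Total N = 4+19+9+41 = 73, so the proportions are 0.05479, 0.26027, 0.12329, 0.56164 (working shown to 5 dp, full precision carried).
D = 0.05479² + 0.26027² + 0.12329² + 0.56164² = 0.00300 + 0.06774 + 0.01520 + 0.31544 = 0.40139.
So 1 − D = 0.59861, i.e. 0.599 to 3 decimal places.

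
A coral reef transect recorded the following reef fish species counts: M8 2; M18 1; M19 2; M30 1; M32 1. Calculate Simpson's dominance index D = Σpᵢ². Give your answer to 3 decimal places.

Total N = 2+1+2+1+1 = 7, so the proportions are 0.28571, 0.14286, 0.28571, 0.14286, 0.14286 (working shown to 5 dp, full precision carried).
D = 0.28571² + 0.14286² + 0.28571² + 0.14286² + 0.14286² = 0.08163 + 0.02041 + 0.08163 + 0.02041 + 0.02041 = 0.22449.
To 3 decimal places, D = 0.224.

0.224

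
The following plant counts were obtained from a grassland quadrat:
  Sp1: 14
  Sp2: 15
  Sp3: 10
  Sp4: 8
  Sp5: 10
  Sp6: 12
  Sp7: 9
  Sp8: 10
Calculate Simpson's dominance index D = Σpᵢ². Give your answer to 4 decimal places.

0.1304

Total N = 14+15+10+8+10+12+9+10 = 88, so the proportions are 0.159091, 0.170455, 0.113636, 0.090909, 0.113636, 0.136364, 0.102273, 0.113636 (working shown to 6 dp, full precision carried).
D = 0.159091² + 0.170455² + 0.113636² + 0.090909² + 0.113636² + 0.136364² + 0.102273² + 0.113636² = 0.025310 + 0.029055 + 0.012913 + 0.008264 + 0.012913 + 0.018595 + 0.010460 + 0.012913 = 0.130424.
To 4 decimal places, D = 0.1304.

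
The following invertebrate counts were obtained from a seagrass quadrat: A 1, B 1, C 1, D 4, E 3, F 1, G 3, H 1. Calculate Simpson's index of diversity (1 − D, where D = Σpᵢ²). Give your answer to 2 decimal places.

Total N = 1+1+1+4+3+1+3+1 = 15, so the proportions are 0.0667, 0.0667, 0.0667, 0.2667, 0.2, 0.0667, 0.2, 0.0667 (working shown to 4 dp, full precision carried).
D = 0.0667² + 0.0667² + 0.0667² + 0.2667² + 0.2² + 0.0667² + 0.2² + 0.0667² = 0.0044 + 0.0044 + 0.0044 + 0.0711 + 0.0400 + 0.0044 + 0.0400 + 0.0044 = 0.1733.
So 1 − D = 0.8267, i.e. 0.83 to 2 decimal places.

0.83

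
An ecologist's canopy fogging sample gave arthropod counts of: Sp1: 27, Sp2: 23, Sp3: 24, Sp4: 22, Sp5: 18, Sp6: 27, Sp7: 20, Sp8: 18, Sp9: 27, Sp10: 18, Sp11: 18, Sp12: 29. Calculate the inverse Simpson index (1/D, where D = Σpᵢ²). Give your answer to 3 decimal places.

11.633

Total N = 27+23+24+22+18+27+20+18+27+18+18+29 = 271, so the proportions are 0.099631, 0.08487085, 0.08856089, 0.08118081, 0.06642066, 0.099631, 0.07380074, 0.06642066, 0.099631, 0.06642066, 0.06642066, 0.10701107 (working shown to 8 dp, full precision carried).
D = 0.099631² + 0.08487085² + 0.08856089² + 0.08118081² + 0.06642066² + 0.099631² + 0.07380074² + 0.06642066² + 0.099631² + 0.06642066² + 0.06642066² + 0.10701107² = 0.00992634 + 0.00720306 + 0.00784303 + 0.00659032 + 0.00441170 + 0.00992634 + 0.00544655 + 0.00441170 + 0.00992634 + 0.00441170 + 0.00441170 + 0.01145137 = 0.08596016.
So 1/D = 11.63330, i.e. 11.633 to 3 decimal places.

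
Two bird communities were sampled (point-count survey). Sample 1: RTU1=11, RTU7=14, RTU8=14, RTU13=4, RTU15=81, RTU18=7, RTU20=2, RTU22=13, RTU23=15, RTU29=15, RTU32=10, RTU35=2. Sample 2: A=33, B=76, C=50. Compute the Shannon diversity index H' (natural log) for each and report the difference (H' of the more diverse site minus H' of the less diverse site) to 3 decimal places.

0.918

Sample 1: N=188, proportions 0.05851, 0.07447, 0.07447, 0.02128, 0.43085, 0.03723, 0.01064, 0.06915, 0.07979, 0.07979, 0.05319, 0.01064, giving H' = 1.96106 (working shown to 5 dp, full precision carried).
Sample 2: N=159, proportions 0.20755, 0.47799, 0.31447, giving H' = 1.04298.
Difference = |1.96106 − 1.04298| = 0.91808, i.e. 0.918 to 3 decimal places.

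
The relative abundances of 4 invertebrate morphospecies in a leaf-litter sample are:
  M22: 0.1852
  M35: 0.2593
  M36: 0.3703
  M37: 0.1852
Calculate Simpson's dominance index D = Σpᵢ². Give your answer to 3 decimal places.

D = 0.1852² + 0.2593² + 0.3703² + 0.1852² = 0.03430 + 0.06724 + 0.13712 + 0.03430 = 0.27296 (working shown to 5 dp, full precision carried).
To 3 decimal places, D = 0.273.

0.273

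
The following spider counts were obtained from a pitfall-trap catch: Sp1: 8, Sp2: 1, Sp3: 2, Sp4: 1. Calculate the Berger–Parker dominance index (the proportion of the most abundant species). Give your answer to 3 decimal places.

Total N = 8+1+2+1 = 12, so the proportions are 0.66667, 0.08333, 0.16667, 0.08333 (working shown to 5 dp, full precision carried).
The largest proportion is 0.66667, i.e. d = 0.667 to 3 decimal places.

0.667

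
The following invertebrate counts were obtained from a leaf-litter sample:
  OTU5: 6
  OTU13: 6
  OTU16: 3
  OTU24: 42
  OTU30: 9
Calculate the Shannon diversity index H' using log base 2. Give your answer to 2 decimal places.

1.64

Total N = 6+6+3+42+9 = 66, so the proportions are 0.0909, 0.0909, 0.0455, 0.6364, 0.1364 (working shown to 4 dp, full precision carried).
Each pᵢ log₂ pᵢ term: 0.0909×(-3.4594)=-0.3145, 0.0909×(-3.4594)=-0.3145, 0.0455×(-4.4594)=-0.2027, 0.6364×(-0.6521)=-0.4150, 0.1364×(-2.8745)=-0.3920.
Sum = -1.6386, so H' = 1.64.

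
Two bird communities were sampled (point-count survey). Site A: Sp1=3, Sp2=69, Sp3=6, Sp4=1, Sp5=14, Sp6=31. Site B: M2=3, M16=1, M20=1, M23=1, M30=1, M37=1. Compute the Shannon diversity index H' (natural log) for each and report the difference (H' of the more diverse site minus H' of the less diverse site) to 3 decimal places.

Site A: N=124, proportions 0.02419, 0.55645, 0.04839, 0.00806, 0.1129, 0.25, giving H' = 1.19447 (working shown to 5 dp, full precision carried).
Site B: N=8, proportions 0.375, 0.125, 0.125, 0.125, 0.125, 0.125, giving H' = 1.66746.
Difference = |1.19447 − 1.66746| = 0.47299, i.e. 0.473 to 3 decimal places.

0.473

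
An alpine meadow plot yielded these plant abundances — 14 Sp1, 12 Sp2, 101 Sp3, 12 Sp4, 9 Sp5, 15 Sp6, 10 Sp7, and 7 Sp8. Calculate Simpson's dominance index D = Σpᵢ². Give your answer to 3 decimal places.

0.344

Total N = 14+12+101+12+9+15+10+7 = 180, so the proportions are 0.07778, 0.06667, 0.56111, 0.06667, 0.05, 0.08333, 0.05556, 0.03889 (working shown to 5 dp, full precision carried).
D = 0.07778² + 0.06667² + 0.56111² + 0.06667² + 0.05² + 0.08333² + 0.05556² + 0.03889² = 0.00605 + 0.00444 + 0.31485 + 0.00444 + 0.00250 + 0.00694 + 0.00309 + 0.00151 = 0.34383.
To 3 decimal places, D = 0.344.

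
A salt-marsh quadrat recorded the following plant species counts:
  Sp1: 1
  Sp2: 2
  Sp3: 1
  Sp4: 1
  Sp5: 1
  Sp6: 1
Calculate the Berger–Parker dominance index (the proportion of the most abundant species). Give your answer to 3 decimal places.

Total N = 1+2+1+1+1+1 = 7, so the proportions are 0.14286, 0.28571, 0.14286, 0.14286, 0.14286, 0.14286 (working shown to 5 dp, full precision carried).
The largest proportion is 0.28571, i.e. d = 0.286 to 3 decimal places.

0.286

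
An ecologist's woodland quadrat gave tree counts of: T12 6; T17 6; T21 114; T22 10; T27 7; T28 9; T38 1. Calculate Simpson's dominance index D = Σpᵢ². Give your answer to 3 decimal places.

Total N = 6+6+114+10+7+9+1 = 153, so the proportions are 0.03922, 0.03922, 0.7451, 0.06536, 0.04575, 0.05882, 0.00654 (working shown to 5 dp, full precision carried).
D = 0.03922² + 0.03922² + 0.7451² + 0.06536² + 0.04575² + 0.05882² + 0.00654² = 0.00154 + 0.00154 + 0.55517 + 0.00427 + 0.00209 + 0.00346 + 0.00004 = 0.56811.
To 3 decimal places, D = 0.568.

0.568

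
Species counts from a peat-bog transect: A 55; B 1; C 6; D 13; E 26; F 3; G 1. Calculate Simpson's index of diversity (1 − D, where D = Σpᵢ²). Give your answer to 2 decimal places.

0.64

Total N = 55+1+6+13+26+3+1 = 105, so the proportions are 0.5238, 0.0095, 0.0571, 0.1238, 0.2476, 0.0286, 0.0095 (working shown to 4 dp, full precision carried).
D = 0.5238² + 0.0095² + 0.0571² + 0.1238² + 0.2476² + 0.0286² + 0.0095² = 0.2744 + 0.0001 + 0.0033 + 0.0153 + 0.0613 + 0.0008 + 0.0001 = 0.3553.
So 1 − D = 0.6447, i.e. 0.64 to 2 decimal places.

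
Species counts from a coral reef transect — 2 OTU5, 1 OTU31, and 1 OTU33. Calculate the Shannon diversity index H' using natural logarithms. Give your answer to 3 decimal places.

1.040

Total N = 2+1+1 = 4, so the proportions are 0.5, 0.25, 0.25 (working shown to 5 dp, full precision carried).
Each pᵢ ln pᵢ term: 0.5×(-0.69315)=-0.34657, 0.25×(-1.38629)=-0.34657, 0.25×(-1.38629)=-0.34657.
Sum = -1.03972, so H' = 1.040.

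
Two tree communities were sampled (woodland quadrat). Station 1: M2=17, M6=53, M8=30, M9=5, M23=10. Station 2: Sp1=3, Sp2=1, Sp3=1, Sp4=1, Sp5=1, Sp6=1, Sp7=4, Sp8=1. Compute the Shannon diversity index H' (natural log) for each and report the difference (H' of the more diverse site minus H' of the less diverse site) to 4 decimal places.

0.5460

Station 1: N=115, proportions 0.147826, 0.46087, 0.26087, 0.043478, 0.086957, giving H' = 1.338853 (working shown to 6 dp, full precision carried).
Station 2: N=13, proportions 0.230769, 0.076923, 0.076923, 0.076923, 0.076923, 0.076923, 0.307692, 0.076923, giving H' = 1.884871.
Difference = |1.338853 − 1.884871| = 0.546018, i.e. 0.5460 to 4 decimal places.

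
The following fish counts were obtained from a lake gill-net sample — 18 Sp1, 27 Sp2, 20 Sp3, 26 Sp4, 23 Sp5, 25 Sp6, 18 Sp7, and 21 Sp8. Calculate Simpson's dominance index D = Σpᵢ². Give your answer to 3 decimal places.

Total N = 18+27+20+26+23+25+18+21 = 178, so the proportions are 0.10112, 0.15169, 0.11236, 0.14607, 0.12921, 0.14045, 0.10112, 0.11798 (working shown to 5 dp, full precision carried).
D = 0.10112² + 0.15169² + 0.11236² + 0.14607² + 0.12921² + 0.14045² + 0.10112² + 0.11798² = 0.01023 + 0.02301 + 0.01262 + 0.02134 + 0.01670 + 0.01973 + 0.01023 + 0.01392 = 0.12776.
To 3 decimal places, D = 0.128.

0.128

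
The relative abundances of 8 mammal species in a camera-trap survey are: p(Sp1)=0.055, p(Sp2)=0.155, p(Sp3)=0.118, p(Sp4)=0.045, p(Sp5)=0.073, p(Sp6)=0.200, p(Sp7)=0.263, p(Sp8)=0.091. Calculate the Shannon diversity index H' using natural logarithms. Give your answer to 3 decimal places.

Each pᵢ ln pᵢ term (working shown to 5 dp, full precision carried): 0.055×(-2.90042)=-0.15952, 0.155×(-1.86433)=-0.28897, 0.118×(-2.13707)=-0.25217, 0.045×(-3.10109)=-0.13955, 0.073×(-2.61730)=-0.19106, 0.2×(-1.60944)=-0.32189, 0.263×(-1.33560)=-0.35126, 0.091×(-2.39690)=-0.21812.
Sum = -1.92255, so H' = 1.923.

1.923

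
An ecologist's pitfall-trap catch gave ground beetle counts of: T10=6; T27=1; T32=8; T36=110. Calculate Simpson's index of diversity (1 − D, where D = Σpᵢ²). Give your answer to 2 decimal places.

0.22

Total N = 6+1+8+110 = 125, so the proportions are 0.048, 0.008, 0.064, 0.88 (working shown to 4 dp, full precision carried).
D = 0.048² + 0.008² + 0.064² + 0.88² = 0.0023 + 0.0001 + 0.0041 + 0.7744 = 0.7809.
So 1 − D = 0.2191, i.e. 0.22 to 2 decimal places.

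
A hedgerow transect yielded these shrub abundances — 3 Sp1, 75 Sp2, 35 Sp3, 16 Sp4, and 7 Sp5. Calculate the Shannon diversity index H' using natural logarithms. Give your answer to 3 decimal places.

1.166

Total N = 3+75+35+16+7 = 136, so the proportions are 0.02206, 0.55147, 0.25735, 0.11765, 0.05147 (working shown to 5 dp, full precision carried).
Each pᵢ ln pᵢ term: 0.02206×(-3.81404)=-0.08413, 0.55147×(-0.59517)=-0.32822, 0.25735×(-1.35731)=-0.34931, 0.11765×(-2.14007)=-0.25177, 0.05147×(-2.96674)=-0.15270.
Sum = -1.16613, so H' = 1.166.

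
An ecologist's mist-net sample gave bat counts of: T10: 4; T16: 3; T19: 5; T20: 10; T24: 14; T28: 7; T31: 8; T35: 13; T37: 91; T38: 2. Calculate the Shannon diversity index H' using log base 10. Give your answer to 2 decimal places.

Total N = 4+3+5+10+14+7+8+13+91+2 = 157, so the proportions are 0.0255, 0.0191, 0.0318, 0.0637, 0.0892, 0.0446, 0.051, 0.0828, 0.5796, 0.0127 (working shown to 4 dp, full precision carried).
Each pᵢ log₁₀ pᵢ term: 0.0255×(-1.5938)=-0.0406, 0.0191×(-1.7188)=-0.0328, 0.0318×(-1.4969)=-0.0477, 0.0637×(-1.1959)=-0.0762, 0.0892×(-1.0498)=-0.0936, 0.0446×(-1.3508)=-0.0602, 0.051×(-1.2928)=-0.0659, 0.0828×(-1.0820)=-0.0896, 0.5796×(-0.2369)=-0.1373, 0.0127×(-1.8949)=-0.0241.
Sum = -0.6680, so H' = 0.67.

0.67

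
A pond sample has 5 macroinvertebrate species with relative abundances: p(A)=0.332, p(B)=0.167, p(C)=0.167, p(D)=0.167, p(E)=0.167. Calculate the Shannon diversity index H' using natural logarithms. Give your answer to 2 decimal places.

Each pᵢ ln pᵢ term (working shown to 4 dp, full precision carried): 0.332×(-1.1026)=-0.3661, 0.167×(-1.7898)=-0.2989, 0.167×(-1.7898)=-0.2989, 0.167×(-1.7898)=-0.2989, 0.167×(-1.7898)=-0.2989.
Sum = -1.5616, so H' = 1.56.

1.56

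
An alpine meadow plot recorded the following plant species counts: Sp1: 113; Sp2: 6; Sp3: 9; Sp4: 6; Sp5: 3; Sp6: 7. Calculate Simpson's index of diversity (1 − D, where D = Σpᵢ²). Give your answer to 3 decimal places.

Total N = 113+6+9+6+3+7 = 144, so the proportions are 0.78472, 0.04167, 0.0625, 0.04167, 0.02083, 0.04861 (working shown to 5 dp, full precision carried).
D = 0.78472² + 0.04167² + 0.0625² + 0.04167² + 0.02083² + 0.04861² = 0.61579 + 0.00174 + 0.00391 + 0.00174 + 0.00043 + 0.00236 = 0.62596.
So 1 − D = 0.37404, i.e. 0.374 to 3 decimal places.

0.374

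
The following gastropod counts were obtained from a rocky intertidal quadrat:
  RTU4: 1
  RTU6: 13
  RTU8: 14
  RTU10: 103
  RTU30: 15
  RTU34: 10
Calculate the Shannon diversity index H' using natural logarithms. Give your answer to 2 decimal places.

1.13

Total N = 1+13+14+103+15+10 = 156, so the proportions are 0.0064, 0.0833, 0.0897, 0.6603, 0.0962, 0.0641 (working shown to 4 dp, full precision carried).
Each pᵢ ln pᵢ term: 0.0064×(-5.0499)=-0.0324, 0.0833×(-2.4849)=-0.2071, 0.0897×(-2.4108)=-0.2164, 0.6603×(-0.4151)=-0.2741, 0.0962×(-2.3418)=-0.2252, 0.0641×(-2.7473)=-0.1761.
Sum = -1.1312, so H' = 1.13.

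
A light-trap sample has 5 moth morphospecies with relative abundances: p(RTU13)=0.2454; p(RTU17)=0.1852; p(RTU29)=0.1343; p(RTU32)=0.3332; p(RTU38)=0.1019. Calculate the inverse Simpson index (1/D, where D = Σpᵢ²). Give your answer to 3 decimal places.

D = 0.2454² + 0.1852² + 0.1343² + 0.3332² + 0.1019² = 0.0602212 + 0.0342990 + 0.0180365 + 0.1110222 + 0.0103836 = 0.2339625 (working shown to 7 dp, full precision carried).
So 1/D = 4.27419, i.e. 4.274 to 3 decimal places.

4.274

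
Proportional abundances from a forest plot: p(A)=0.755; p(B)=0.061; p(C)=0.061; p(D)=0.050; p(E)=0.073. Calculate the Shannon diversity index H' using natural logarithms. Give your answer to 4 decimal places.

Each pᵢ ln pᵢ term (working shown to 6 dp, full precision carried): 0.755×(-0.281038)=-0.212183, 0.061×(-2.796881)=-0.170610, 0.061×(-2.796881)=-0.170610, 0.05×(-2.995732)=-0.149787, 0.073×(-2.617296)=-0.191063.
Sum = -0.894252, so H' = 0.8943.

0.8943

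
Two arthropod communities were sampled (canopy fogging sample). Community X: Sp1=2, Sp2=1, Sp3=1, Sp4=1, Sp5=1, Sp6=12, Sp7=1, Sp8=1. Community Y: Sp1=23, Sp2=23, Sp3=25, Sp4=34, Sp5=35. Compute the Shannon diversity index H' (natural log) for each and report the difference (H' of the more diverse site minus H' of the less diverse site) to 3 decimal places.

Community X: N=20, proportions 0.1, 0.05, 0.05, 0.05, 0.05, 0.6, 0.05, 0.05, giving H' = 1.43547 (working shown to 5 dp, full precision carried).
Community Y: N=140, proportions 0.16429, 0.16429, 0.17857, 0.24286, 0.25, giving H' = 1.59137.
Difference = |1.43547 − 1.59137| = 0.15590, i.e. 0.156 to 3 decimal places.

0.156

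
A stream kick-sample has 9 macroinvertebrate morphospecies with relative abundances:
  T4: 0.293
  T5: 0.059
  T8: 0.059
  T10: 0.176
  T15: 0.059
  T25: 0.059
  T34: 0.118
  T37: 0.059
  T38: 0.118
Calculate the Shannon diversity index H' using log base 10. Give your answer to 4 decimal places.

Each pᵢ log₁₀ pᵢ term (working shown to 6 dp, full precision carried): 0.293×(-0.533132)=-0.156208, 0.059×(-1.229148)=-0.072520, 0.059×(-1.229148)=-0.072520, 0.176×(-0.754487)=-0.132790, 0.059×(-1.229148)=-0.072520, 0.059×(-1.229148)=-0.072520, 0.118×(-0.928118)=-0.109518, 0.059×(-1.229148)=-0.072520, 0.118×(-0.928118)=-0.109518.
Sum = -0.870632, so H' = 0.8706.

0.8706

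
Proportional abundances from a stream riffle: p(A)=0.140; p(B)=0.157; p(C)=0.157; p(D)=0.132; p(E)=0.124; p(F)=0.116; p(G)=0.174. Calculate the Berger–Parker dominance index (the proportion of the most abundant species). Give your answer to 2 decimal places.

0.17

The largest proportion is 0.174, i.e. d = 0.17 to 2 decimal places.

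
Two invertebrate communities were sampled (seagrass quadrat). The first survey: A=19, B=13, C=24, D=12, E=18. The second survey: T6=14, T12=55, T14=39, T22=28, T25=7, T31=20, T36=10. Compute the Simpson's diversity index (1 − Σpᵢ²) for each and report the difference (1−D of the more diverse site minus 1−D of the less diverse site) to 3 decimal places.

The first survey: N=86, proportions 0.22093, 0.15116, 0.27907, 0.13953, 0.2093, giving 1−D = 0.78718 (working shown to 5 dp, full precision carried).
The second survey: N=173, proportions 0.08092, 0.31792, 0.22543, 0.16185, 0.04046, 0.11561, 0.0578, giving 1−D = 0.79702.
Difference = |0.78718 − 0.79702| = 0.00984, i.e. 0.010 to 3 decimal places.

0.010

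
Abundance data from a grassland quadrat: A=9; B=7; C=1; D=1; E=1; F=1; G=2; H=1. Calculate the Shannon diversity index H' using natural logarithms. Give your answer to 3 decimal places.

1.623

Total N = 9+7+1+1+1+1+2+1 = 23, so the proportions are 0.3913, 0.30435, 0.04348, 0.04348, 0.04348, 0.04348, 0.08696, 0.04348 (working shown to 5 dp, full precision carried).
Each pᵢ ln pᵢ term: 0.3913×(-0.93827)=-0.36715, 0.30435×(-1.18958)=-0.36205, 0.04348×(-3.13549)=-0.13633, 0.04348×(-3.13549)=-0.13633, 0.04348×(-3.13549)=-0.13633, 0.04348×(-3.13549)=-0.13633, 0.08696×(-2.44235)=-0.21238, 0.04348×(-3.13549)=-0.13633.
Sum = -1.62320, so H' = 1.623.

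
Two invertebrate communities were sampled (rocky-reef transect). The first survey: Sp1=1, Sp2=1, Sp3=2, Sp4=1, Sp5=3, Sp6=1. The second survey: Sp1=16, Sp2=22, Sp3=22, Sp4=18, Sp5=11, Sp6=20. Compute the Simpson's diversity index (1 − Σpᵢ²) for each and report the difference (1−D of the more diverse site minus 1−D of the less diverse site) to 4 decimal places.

The first survey: N=9, proportions 0.111111, 0.111111, 0.222222, 0.111111, 0.333333, 0.111111, giving 1−D = 0.790123 (working shown to 6 dp, full precision carried).
The second survey: N=109, proportions 0.146789, 0.201835, 0.201835, 0.165138, 0.100917, 0.183486, giving 1−D = 0.825856.
Difference = |0.790123 − 0.825856| = 0.035733, i.e. 0.0357 to 4 decimal places.

0.0357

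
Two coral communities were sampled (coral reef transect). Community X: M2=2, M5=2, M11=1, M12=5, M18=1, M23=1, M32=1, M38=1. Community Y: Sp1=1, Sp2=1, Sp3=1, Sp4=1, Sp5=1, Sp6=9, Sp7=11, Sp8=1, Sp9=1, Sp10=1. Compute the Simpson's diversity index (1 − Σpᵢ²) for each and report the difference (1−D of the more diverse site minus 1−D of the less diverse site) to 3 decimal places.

Community X: N=14, proportions 0.14286, 0.14286, 0.07143, 0.35714, 0.07143, 0.07143, 0.07143, 0.07143, giving 1−D = 0.80612 (working shown to 5 dp, full precision carried).
Community Y: N=28, proportions 0.03571, 0.03571, 0.03571, 0.03571, 0.03571, 0.32143, 0.39286, 0.03571, 0.03571, 0.03571, giving 1−D = 0.73214.
Difference = |0.80612 − 0.73214| = 0.07398, i.e. 0.074 to 3 decimal places.

0.074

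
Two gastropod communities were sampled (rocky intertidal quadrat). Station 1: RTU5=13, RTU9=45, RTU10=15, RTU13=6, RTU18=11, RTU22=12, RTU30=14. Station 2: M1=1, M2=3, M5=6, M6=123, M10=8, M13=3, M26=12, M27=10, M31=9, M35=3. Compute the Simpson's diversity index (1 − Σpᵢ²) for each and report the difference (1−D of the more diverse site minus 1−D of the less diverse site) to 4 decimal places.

0.2751

Station 1: N=116, proportions 0.112069, 0.387931, 0.12931, 0.051724, 0.094828, 0.103448, 0.12069, giving 1−D = 0.783294 (working shown to 6 dp, full precision carried).
Station 2: N=178, proportions 0.005618, 0.016854, 0.033708, 0.691011, 0.044944, 0.016854, 0.067416, 0.05618, 0.050562, 0.016854, giving 1−D = 0.508206.
Difference = |0.783294 − 0.508206| = 0.275088, i.e. 0.2751 to 4 decimal places.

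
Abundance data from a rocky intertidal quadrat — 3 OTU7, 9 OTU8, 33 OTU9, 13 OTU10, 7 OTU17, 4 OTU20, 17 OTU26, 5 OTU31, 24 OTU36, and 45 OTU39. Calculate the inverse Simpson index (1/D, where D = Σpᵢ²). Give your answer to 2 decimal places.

Total N = 3+9+33+13+7+4+17+5+24+45 = 160, so the proportions are 0.01875, 0.05625, 0.20625, 0.08125, 0.04375, 0.025, 0.10625, 0.03125, 0.15, 0.28125 (working shown to 7 dp, full precision carried).
D = 0.01875² + 0.05625² + 0.20625² + 0.08125² + 0.04375² + 0.025² + 0.10625² + 0.03125² + 0.15² + 0.28125² = 0.0003516 + 0.0031641 + 0.0425391 + 0.0066016 + 0.0019141 + 0.0006250 + 0.0112891 + 0.0009766 + 0.0225000 + 0.0791016 = 0.1690625.
So 1/D = 5.91497, i.e. 5.91 to 2 decimal places.

5.91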